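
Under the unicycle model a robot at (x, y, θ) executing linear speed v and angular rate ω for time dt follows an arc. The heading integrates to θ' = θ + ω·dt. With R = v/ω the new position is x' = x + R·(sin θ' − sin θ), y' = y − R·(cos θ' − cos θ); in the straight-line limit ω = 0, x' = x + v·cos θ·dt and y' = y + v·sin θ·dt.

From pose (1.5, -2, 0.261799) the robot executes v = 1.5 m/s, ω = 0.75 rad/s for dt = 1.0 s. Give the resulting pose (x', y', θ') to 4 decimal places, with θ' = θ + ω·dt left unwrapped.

(2.6779, -1.1288, 1.0118)

θ' = 0.2618 + 0.75·1.0 = 1.0118
R = v/ω = 1.5/0.75 = 2.0000
x' = 1.5 + 2.0000·(sin 1.0118 − sin 0.2618) = 2.6779
y' = -2 − 2.0000·(cos 1.0118 − cos 0.2618) = -1.1288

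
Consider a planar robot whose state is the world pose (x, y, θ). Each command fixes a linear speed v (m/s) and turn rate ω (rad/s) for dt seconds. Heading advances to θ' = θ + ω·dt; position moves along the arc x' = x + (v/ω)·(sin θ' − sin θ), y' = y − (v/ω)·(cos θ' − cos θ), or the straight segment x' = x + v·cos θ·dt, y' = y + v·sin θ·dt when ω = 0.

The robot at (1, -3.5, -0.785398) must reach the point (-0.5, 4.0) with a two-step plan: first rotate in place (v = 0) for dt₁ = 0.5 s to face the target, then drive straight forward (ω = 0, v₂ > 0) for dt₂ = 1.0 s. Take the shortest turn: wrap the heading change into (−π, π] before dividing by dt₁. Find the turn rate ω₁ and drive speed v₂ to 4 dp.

heading to target = atan2(4−-3.5, -0.5−1) = 1.7682
Δθ = wrap(1.7682 − -0.7854) = 2.5536; ω₁ = Δθ/dt₁ = 5.1072
distance = √((-0.5−1)² + (4−-3.5)²) = 7.6485; v₂ = distance/dt₂ = 7.6485

ω₁ = 5.1072, v₂ = 7.6485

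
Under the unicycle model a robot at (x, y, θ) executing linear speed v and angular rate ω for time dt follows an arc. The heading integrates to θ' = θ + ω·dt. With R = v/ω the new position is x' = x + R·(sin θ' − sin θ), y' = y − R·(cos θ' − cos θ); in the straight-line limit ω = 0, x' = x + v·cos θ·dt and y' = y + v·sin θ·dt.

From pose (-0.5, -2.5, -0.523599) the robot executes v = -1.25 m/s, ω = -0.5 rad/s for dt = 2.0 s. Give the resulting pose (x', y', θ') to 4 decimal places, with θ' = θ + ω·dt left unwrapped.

θ' = -0.5236 + -0.5·2.0 = -1.5236
R = v/ω = -1.25/-0.5 = 2.5000
x' = -0.5 + 2.5000·(sin -1.5236 − sin -0.5236) = -1.7472
y' = -2.5 − 2.5000·(cos -1.5236 − cos -0.5236) = -0.4529

(-1.7472, -0.4529, -1.5236)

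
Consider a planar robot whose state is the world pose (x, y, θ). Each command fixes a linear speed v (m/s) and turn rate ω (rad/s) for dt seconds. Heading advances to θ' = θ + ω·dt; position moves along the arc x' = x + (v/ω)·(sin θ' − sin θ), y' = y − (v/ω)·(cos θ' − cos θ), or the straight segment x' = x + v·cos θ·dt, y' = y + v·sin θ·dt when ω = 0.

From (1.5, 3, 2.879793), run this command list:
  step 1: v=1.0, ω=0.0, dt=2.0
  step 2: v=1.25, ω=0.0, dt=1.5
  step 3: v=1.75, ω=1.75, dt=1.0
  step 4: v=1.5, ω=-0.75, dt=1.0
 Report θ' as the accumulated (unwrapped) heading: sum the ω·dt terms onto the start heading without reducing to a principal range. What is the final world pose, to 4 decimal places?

step 1: θ'=2.8798 (straight) → pose (-0.4319, 3.5176, 2.8798)
step 2: θ'=2.8798 (straight) → pose (-2.2430, 4.0029, 2.8798)
step 3: θ'=4.6298 (R=1.0000) → pose (-3.4984, 3.1195, 4.6298)
step 4: θ'=3.8798 (R=-2.0000) → pose (-4.1456, 1.8051, 3.8798)

(-4.1456, 1.8051, 3.8798)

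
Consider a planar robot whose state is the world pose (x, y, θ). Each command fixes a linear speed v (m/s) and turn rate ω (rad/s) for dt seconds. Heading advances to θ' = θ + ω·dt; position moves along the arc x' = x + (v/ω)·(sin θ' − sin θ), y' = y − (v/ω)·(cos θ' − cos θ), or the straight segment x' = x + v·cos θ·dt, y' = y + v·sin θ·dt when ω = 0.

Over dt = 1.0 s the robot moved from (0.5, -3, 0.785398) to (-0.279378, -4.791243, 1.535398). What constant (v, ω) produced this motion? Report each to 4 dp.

Δθ = 1.535398 − 0.785398 = 0.750000
ω = Δθ/dt = 0.750000/1.0 = 0.7500
R = −Δy/(cos θ' − cos θ) = -2.6667
v = R·ω = -2.6667·0.7500 = -2.0000

v = -2.0000, ω = 0.7500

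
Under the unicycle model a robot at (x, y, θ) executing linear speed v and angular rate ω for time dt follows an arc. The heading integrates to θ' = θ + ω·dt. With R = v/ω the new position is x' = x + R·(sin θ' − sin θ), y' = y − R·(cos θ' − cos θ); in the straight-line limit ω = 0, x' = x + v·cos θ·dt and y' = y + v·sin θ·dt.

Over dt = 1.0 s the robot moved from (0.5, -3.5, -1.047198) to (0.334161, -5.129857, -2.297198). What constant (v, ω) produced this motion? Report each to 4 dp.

Δθ = -2.297198 − -1.047198 = -1.250000
ω = Δθ/dt = -1.250000/1.0 = -1.2500
R = −Δy/(cos θ' − cos θ) = -1.4000
v = R·ω = -1.4000·-1.2500 = 1.7500

v = 1.7500, ω = -1.2500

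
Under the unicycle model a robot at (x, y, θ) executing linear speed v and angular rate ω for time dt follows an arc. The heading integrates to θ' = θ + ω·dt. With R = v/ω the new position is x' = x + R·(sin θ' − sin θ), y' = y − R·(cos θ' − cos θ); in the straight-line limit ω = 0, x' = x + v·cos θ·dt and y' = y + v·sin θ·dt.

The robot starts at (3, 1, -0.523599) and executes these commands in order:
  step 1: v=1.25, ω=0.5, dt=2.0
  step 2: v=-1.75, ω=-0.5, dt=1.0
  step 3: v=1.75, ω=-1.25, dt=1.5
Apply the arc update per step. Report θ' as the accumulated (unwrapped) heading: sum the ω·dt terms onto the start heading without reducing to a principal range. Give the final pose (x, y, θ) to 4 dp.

step 1: θ'=0.4764 (R=2.5000) → pose (5.3965, 0.9434, 0.4764)
step 2: θ'=-0.0236 (R=3.5000) → pose (3.7088, 0.5547, -0.0236)
step 3: θ'=-1.8986 (R=-1.4000) → pose (5.0012, -1.2957, -1.8986)

(5.0012, -1.2957, -1.8986)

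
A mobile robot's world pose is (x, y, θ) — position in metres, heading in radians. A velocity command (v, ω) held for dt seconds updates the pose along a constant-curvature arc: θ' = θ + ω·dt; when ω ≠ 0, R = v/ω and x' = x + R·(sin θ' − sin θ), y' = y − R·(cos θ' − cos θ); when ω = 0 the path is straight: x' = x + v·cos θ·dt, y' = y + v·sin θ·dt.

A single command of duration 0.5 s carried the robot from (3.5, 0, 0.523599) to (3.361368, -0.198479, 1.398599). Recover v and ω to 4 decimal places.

v = -0.5000, ω = 1.7500

Δθ = 1.398599 − 0.523599 = 0.875000
ω = Δθ/dt = 0.875000/0.5 = 1.7500
R = −Δy/(cos θ' − cos θ) = -0.2857
v = R·ω = -0.2857·1.7500 = -0.5000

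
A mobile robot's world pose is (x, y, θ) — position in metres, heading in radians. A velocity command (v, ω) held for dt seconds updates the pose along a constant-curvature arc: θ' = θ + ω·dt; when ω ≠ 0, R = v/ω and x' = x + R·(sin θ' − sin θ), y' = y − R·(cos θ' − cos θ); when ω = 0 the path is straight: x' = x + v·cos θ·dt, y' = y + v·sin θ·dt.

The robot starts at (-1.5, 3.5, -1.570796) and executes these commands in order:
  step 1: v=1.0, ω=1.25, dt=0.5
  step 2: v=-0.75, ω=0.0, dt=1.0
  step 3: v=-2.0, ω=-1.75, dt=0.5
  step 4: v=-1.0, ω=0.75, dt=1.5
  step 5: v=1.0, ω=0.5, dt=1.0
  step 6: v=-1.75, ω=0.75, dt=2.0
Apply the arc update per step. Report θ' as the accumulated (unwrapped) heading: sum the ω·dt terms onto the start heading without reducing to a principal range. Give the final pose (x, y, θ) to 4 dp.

(-4.2173, 3.8441, 1.3042)

step 1: θ'=-0.9458 (R=0.8000) → pose (-1.3488, 3.0319, -0.9458)
step 2: θ'=-0.9458 (straight) → pose (-1.7876, 3.6401, -0.9458)
step 3: θ'=-1.8208 (R=1.1429) → pose (-1.9681, 4.5916, -1.8208)
step 4: θ'=-0.6958 (R=-1.3333) → pose (-2.4053, 5.9448, -0.6958)
step 5: θ'=-0.1958 (R=2.0000) → pose (-1.5124, 5.5181, -0.1958)
step 6: θ'=1.3042 (R=-2.3333) → pose (-4.2173, 3.8441, 1.3042)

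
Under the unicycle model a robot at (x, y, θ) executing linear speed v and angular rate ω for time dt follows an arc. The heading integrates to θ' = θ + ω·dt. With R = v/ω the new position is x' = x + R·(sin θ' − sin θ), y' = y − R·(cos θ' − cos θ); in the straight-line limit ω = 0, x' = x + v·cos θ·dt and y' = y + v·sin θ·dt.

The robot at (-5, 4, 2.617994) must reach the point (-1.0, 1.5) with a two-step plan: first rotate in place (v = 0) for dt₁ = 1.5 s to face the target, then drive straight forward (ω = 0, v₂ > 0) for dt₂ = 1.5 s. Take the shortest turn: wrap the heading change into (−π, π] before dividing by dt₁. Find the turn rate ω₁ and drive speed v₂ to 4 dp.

heading to target = atan2(1.5−4, -1−-5) = -0.5586
Δθ = wrap(-0.5586 − 2.6180) = 3.1066; ω₁ = Δθ/dt₁ = 2.0711
distance = √((-1−-5)² + (1.5−4)²) = 4.7170; v₂ = distance/dt₂ = 3.1447

ω₁ = 2.0711, v₂ = 3.1447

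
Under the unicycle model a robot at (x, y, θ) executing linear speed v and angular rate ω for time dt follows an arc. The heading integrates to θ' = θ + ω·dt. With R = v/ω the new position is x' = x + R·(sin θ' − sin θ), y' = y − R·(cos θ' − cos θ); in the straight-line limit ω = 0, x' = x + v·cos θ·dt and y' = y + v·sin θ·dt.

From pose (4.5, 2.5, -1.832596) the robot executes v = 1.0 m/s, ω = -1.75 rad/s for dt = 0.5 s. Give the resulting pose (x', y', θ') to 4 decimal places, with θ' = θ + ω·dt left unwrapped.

(4.1883, 2.1294, -2.7076)

θ' = -1.8326 + -1.75·0.5 = -2.7076
R = v/ω = 1.0/-1.75 = -0.5714
x' = 4.5 + -0.5714·(sin -2.7076 − sin -1.8326) = 4.1883
y' = 2.5 − -0.5714·(cos -2.7076 − cos -1.8326) = 2.1294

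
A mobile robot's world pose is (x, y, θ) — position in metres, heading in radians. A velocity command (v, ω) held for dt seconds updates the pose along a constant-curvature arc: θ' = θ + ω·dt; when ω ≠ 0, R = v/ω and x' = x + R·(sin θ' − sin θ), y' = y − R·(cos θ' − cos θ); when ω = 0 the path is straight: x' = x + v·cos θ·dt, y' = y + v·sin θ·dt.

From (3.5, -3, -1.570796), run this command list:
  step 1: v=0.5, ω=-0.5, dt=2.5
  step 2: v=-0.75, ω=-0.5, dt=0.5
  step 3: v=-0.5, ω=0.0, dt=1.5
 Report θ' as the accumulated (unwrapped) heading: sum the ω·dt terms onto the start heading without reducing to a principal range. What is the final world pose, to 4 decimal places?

(3.9303, -3.8232, -3.0708)

step 1: θ'=-2.8208 (R=-1.0000) → pose (2.8153, -3.9490, -2.8208)
step 2: θ'=-3.0708 (R=1.5000) → pose (3.1822, -3.8762, -3.0708)
step 3: θ'=-3.0708 (straight) → pose (3.9303, -3.8232, -3.0708)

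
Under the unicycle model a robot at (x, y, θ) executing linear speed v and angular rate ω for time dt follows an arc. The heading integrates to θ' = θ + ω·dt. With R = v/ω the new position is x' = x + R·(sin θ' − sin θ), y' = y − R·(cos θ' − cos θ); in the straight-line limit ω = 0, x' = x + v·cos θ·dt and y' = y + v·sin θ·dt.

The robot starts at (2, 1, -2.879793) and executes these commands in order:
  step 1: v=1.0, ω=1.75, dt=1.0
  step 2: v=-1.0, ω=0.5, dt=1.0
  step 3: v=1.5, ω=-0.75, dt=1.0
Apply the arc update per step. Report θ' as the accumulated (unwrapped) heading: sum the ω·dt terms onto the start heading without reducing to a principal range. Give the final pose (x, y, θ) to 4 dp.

step 1: θ'=-1.1298 (R=0.5714) → pose (1.6311, 0.2041, -1.1298)
step 2: θ'=-0.6298 (R=-2.0000) → pose (1.0004, 0.9667, -0.6298)
step 3: θ'=-1.3798 (R=-2.0000) → pose (1.7861, -0.2699, -1.3798)

(1.7861, -0.2699, -1.3798)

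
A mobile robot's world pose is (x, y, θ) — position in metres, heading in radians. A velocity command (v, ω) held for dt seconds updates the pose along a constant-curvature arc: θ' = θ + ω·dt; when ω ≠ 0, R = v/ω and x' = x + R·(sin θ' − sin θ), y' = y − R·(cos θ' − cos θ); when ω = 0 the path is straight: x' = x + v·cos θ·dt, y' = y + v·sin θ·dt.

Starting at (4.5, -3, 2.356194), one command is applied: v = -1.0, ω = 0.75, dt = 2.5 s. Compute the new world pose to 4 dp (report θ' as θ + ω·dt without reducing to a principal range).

θ' = 2.3562 + 0.75·2.5 = 4.2312
R = v/ω = -1.0/0.75 = -1.3333
x' = 4.5 + -1.3333·(sin 4.2312 − sin 2.3562) = 6.6247
y' = -3 − -1.3333·(cos 4.2312 − cos 2.3562) = -2.6743

(6.6247, -2.6743, 4.2312)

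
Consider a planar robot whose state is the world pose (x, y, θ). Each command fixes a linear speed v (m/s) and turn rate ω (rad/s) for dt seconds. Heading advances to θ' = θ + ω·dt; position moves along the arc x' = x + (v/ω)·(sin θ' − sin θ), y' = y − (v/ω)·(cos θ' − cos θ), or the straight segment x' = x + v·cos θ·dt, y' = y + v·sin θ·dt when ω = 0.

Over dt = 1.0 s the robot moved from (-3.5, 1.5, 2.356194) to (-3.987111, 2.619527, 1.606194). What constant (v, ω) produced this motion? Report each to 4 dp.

Δθ = 1.606194 − 2.356194 = -0.750000
ω = Δθ/dt = -0.750000/1.0 = -0.7500
R = −Δy/(cos θ' − cos θ) = -1.6667
v = R·ω = -1.6667·-0.7500 = 1.2500

v = 1.2500, ω = -0.7500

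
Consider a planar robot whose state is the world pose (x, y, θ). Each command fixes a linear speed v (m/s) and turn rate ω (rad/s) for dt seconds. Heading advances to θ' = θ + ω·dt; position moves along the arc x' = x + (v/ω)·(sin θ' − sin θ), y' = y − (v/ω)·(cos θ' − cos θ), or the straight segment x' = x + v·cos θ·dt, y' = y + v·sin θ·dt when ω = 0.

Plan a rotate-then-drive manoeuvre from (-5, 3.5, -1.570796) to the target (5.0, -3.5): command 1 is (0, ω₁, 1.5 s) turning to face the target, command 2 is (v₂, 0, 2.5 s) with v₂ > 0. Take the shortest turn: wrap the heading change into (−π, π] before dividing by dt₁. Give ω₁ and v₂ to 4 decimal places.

heading to target = atan2(-3.5−3.5, 5−-5) = -0.6107
Δθ = wrap(-0.6107 − -1.5708) = 0.9601; ω₁ = Δθ/dt₁ = 0.6400
distance = √((5−-5)² + (-3.5−3.5)²) = 12.2066; v₂ = distance/dt₂ = 4.8826

ω₁ = 0.6400, v₂ = 4.8826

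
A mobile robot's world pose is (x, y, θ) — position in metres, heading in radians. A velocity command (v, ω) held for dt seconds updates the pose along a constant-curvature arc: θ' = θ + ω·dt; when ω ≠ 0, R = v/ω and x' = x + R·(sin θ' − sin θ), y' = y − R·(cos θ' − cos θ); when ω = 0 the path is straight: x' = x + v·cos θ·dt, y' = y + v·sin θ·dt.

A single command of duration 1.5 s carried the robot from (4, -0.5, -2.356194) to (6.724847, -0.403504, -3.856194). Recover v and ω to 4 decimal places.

v = -2.0000, ω = -1.0000

Δθ = -3.856194 − -2.356194 = -1.500000
ω = Δθ/dt = -1.500000/1.5 = -1.0000
R = Δx/(sin θ' − sin θ) = 2.0000
v = R·ω = 2.0000·-1.0000 = -2.0000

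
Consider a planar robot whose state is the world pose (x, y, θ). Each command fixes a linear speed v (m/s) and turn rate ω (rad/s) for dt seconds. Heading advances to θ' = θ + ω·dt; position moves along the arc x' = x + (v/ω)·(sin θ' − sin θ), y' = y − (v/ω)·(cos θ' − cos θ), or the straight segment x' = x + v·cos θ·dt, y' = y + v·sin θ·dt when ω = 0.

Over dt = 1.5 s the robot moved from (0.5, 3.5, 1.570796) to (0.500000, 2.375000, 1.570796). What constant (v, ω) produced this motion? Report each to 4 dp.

Δθ = 1.570796 − 1.570796 = 0.000000
ω = Δθ/dt = 0.000000/1.5 = 0.0000
ω = 0 → v = (Δx·cos θ + Δy·sin θ)/dt = -0.7500

v = -0.7500, ω = 0.0000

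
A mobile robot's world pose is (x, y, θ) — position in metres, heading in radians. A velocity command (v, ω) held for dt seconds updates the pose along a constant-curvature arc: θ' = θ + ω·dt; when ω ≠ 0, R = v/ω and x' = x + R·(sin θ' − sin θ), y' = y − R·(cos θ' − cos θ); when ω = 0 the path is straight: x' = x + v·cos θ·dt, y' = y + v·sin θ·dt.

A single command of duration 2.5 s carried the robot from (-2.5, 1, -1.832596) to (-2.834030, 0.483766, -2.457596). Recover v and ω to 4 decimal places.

Δθ = -2.457596 − -1.832596 = -0.625000
ω = Δθ/dt = -0.625000/2.5 = -0.2500
R = −Δy/(cos θ' − cos θ) = -1.0000
v = R·ω = -1.0000·-0.2500 = 0.2500

v = 0.2500, ω = -0.2500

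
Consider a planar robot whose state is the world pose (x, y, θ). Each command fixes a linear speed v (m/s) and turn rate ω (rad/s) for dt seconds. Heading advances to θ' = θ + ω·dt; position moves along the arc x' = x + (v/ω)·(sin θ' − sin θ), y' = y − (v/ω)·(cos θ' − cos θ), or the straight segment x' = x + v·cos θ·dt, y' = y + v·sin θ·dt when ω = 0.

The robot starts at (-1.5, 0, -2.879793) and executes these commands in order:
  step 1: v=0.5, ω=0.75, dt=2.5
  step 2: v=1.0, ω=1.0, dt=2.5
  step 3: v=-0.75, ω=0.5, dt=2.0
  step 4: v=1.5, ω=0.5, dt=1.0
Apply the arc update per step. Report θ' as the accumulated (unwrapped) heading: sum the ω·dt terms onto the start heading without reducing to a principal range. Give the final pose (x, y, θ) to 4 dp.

step 1: θ'=-1.0048 (R=0.6667) → pose (-1.8902, -1.0015, -1.0048)
step 2: θ'=1.4952 (R=1.0000) → pose (-0.0490, -0.5407, 1.4952)
step 3: θ'=2.4952 (R=-1.5000) → pose (0.5433, -1.8514, 2.4952)
step 4: θ'=2.9952 (R=3.0000) → pose (-0.8260, -1.2783, 2.9952)

(-0.8260, -1.2783, 2.9952)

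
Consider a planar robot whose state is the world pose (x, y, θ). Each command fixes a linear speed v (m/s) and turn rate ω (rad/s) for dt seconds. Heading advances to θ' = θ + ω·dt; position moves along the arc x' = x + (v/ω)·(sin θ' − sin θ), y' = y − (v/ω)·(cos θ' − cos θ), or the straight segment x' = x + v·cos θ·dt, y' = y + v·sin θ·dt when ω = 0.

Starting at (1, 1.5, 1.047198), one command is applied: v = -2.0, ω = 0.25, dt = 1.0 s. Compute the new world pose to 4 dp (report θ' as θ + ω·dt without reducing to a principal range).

(0.2258, -0.3384, 1.2972)

θ' = 1.0472 + 0.25·1.0 = 1.2972
R = v/ω = -2.0/0.25 = -8.0000
x' = 1 + -8.0000·(sin 1.2972 − sin 1.0472) = 0.2258
y' = 1.5 − -8.0000·(cos 1.2972 − cos 1.0472) = -0.3384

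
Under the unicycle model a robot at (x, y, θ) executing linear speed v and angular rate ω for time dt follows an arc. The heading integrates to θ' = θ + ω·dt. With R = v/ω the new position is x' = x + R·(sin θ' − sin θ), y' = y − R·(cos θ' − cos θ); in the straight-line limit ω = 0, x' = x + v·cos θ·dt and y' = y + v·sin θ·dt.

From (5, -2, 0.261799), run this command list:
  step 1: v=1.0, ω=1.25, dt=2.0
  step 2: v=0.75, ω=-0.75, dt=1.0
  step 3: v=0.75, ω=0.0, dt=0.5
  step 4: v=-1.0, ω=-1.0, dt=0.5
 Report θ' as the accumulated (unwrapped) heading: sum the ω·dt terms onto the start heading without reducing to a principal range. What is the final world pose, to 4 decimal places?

step 1: θ'=2.7618 (R=0.8000) → pose (5.0895, -0.4843, 2.7618)
step 2: θ'=2.0118 (R=-1.0000) → pose (4.5559, 0.0176, 2.0118)
step 3: θ'=2.0118 (straight) → pose (4.3959, 0.3567, 2.0118)
step 4: θ'=1.5118 (R=1.0000) → pose (4.4898, -0.1291, 1.5118)

(4.4898, -0.1291, 1.5118)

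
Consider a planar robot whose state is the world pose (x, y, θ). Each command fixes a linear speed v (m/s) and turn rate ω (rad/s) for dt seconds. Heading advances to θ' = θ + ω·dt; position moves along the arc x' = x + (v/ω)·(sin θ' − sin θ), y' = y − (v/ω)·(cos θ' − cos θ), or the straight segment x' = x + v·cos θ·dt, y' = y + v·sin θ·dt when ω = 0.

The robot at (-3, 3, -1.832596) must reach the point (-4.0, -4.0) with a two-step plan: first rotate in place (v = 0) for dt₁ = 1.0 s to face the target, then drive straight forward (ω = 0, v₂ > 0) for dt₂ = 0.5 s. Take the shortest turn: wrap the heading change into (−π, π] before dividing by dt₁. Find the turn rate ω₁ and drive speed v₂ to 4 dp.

heading to target = atan2(-4−3, -4−-3) = -1.7127
Δθ = wrap(-1.7127 − -1.8326) = 0.1199; ω₁ = Δθ/dt₁ = 0.1199
distance = √((-4−-3)² + (-4−3)²) = 7.0711; v₂ = distance/dt₂ = 14.1421

ω₁ = 0.1199, v₂ = 14.1421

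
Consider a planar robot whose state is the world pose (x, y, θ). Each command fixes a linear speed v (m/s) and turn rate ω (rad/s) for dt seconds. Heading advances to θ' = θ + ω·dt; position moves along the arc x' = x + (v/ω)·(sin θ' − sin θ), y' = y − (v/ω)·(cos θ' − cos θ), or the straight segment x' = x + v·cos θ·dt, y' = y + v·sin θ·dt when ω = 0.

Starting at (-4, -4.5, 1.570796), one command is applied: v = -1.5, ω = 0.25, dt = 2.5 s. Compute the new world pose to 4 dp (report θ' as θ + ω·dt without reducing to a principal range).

(-2.8658, -8.0106, 2.1958)

θ' = 1.5708 + 0.25·2.5 = 2.1958
R = v/ω = -1.5/0.25 = -6.0000
x' = -4 + -6.0000·(sin 2.1958 − sin 1.5708) = -2.8658
y' = -4.5 − -6.0000·(cos 2.1958 − cos 1.5708) = -8.0106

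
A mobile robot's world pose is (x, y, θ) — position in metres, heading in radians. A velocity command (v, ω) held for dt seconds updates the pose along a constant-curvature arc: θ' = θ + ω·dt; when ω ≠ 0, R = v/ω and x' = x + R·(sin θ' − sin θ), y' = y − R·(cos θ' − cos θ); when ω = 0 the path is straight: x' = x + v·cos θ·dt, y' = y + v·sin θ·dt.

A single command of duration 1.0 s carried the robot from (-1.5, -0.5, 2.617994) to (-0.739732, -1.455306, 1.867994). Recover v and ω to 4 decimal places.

Δθ = 1.867994 − 2.617994 = -0.750000
ω = Δθ/dt = -0.750000/1.0 = -0.7500
R = −Δy/(cos θ' − cos θ) = 1.6667
v = R·ω = 1.6667·-0.7500 = -1.2500

v = -1.2500, ω = -0.7500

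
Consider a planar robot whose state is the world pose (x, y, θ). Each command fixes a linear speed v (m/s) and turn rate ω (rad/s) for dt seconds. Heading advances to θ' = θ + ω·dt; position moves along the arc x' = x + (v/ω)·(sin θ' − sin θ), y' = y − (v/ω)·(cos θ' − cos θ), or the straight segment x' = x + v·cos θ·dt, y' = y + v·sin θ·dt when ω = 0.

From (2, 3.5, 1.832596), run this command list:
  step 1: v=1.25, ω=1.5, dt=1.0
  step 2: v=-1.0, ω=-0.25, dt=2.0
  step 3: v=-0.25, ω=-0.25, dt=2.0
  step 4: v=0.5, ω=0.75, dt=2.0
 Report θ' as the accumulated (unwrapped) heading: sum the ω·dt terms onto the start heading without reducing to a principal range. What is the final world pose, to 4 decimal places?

step 1: θ'=3.3326 (R=0.8333) → pose (1.0369, 4.1025, 3.3326)
step 2: θ'=2.8326 (R=4.0000) → pose (3.0126, 3.9858, 2.8326)
step 3: θ'=2.3326 (R=1.0000) → pose (3.4321, 3.7234, 2.3326)
step 4: θ'=3.8326 (R=0.6667) → pose (2.5249, 3.7770, 3.8326)

(2.5249, 3.7770, 3.8326)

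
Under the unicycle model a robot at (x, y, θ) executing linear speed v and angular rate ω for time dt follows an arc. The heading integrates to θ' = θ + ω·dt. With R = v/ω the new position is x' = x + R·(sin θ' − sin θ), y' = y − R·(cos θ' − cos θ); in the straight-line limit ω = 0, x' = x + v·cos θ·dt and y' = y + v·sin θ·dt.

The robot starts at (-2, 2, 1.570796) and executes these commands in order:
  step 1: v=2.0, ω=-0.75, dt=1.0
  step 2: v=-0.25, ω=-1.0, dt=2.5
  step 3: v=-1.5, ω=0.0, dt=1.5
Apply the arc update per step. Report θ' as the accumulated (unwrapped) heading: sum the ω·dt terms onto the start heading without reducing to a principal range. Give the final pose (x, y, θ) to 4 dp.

step 1: θ'=0.8208 (R=-2.6667) → pose (-1.2845, 3.8177, 0.8208)
step 2: θ'=-1.6792 (R=0.2500) → pose (-1.7160, 4.0152, -1.6792)
step 3: θ'=-1.6792 (straight) → pose (-1.4725, 6.2520, -1.6792)

(-1.4725, 6.2520, -1.6792)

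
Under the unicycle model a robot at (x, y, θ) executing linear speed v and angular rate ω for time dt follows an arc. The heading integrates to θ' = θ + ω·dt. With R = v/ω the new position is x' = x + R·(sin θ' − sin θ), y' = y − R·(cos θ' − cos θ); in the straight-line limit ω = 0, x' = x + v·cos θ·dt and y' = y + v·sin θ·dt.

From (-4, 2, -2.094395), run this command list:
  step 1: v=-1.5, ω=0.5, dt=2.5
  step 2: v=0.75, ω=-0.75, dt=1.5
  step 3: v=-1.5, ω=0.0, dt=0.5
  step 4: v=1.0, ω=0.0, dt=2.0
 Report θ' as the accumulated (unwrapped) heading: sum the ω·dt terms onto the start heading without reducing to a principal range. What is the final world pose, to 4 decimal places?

(-4.6665, 3.2882, -1.9694)

step 1: θ'=-0.8444 (R=-3.0000) → pose (-4.3554, 5.4926, -0.8444)
step 2: θ'=-1.9694 (R=-1.0000) → pose (-4.1813, 4.4402, -1.9694)
step 3: θ'=-1.9694 (straight) → pose (-3.8902, 5.1314, -1.9694)
step 4: θ'=-1.9694 (straight) → pose (-4.6665, 3.2882, -1.9694)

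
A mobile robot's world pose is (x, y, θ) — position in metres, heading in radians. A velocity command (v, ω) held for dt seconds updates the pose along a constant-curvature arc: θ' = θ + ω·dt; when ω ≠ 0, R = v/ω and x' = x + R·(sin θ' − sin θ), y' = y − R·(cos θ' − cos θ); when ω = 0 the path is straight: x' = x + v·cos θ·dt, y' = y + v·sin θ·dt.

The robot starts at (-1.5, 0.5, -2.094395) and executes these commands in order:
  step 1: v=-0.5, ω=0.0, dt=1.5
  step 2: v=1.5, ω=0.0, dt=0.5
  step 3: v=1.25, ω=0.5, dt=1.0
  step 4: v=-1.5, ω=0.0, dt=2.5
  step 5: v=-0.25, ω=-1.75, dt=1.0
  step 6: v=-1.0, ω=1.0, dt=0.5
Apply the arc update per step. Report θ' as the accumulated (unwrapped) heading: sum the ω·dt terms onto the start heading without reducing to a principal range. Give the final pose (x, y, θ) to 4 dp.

(-1.0799, 3.2179, -2.8444)

step 1: θ'=-2.0944 (straight) → pose (-1.1250, 1.1495, -2.0944)
step 2: θ'=-2.0944 (straight) → pose (-1.5000, 0.5000, -2.0944)
step 3: θ'=-1.5944 (R=2.5000) → pose (-1.8342, -0.6910, -1.5944)
step 4: θ'=-1.5944 (straight) → pose (-1.7458, 3.0579, -1.5944)
step 5: θ'=-3.3444 (R=0.1429) → pose (-1.5742, 3.1945, -3.3444)
step 6: θ'=-2.8444 (R=-1.0000) → pose (-1.0799, 3.2179, -2.8444)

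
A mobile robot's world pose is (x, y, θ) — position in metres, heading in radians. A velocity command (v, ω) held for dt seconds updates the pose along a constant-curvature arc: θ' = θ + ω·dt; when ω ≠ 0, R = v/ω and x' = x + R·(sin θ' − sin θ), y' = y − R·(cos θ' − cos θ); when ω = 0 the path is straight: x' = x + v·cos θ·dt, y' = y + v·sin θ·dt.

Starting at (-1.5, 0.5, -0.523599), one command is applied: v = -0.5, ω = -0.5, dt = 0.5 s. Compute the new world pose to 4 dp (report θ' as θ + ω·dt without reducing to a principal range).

(-1.6987, 0.6506, -0.7736)

θ' = -0.5236 + -0.5·0.5 = -0.7736
R = v/ω = -0.5/-0.5 = 1.0000
x' = -1.5 + 1.0000·(sin -0.7736 − sin -0.5236) = -1.6987
y' = 0.5 − 1.0000·(cos -0.7736 − cos -0.5236) = 0.6506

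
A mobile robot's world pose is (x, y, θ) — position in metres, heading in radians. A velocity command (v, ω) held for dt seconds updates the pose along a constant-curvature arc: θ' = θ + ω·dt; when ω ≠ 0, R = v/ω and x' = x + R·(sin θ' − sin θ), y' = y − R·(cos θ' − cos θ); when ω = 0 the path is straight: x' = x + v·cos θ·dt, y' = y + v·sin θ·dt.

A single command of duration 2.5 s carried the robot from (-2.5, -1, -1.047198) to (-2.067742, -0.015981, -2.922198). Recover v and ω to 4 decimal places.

v = -0.5000, ω = -0.7500

Δθ = -2.922198 − -1.047198 = -1.875000
ω = Δθ/dt = -1.875000/2.5 = -0.7500
R = −Δy/(cos θ' − cos θ) = 0.6667
v = R·ω = 0.6667·-0.7500 = -0.5000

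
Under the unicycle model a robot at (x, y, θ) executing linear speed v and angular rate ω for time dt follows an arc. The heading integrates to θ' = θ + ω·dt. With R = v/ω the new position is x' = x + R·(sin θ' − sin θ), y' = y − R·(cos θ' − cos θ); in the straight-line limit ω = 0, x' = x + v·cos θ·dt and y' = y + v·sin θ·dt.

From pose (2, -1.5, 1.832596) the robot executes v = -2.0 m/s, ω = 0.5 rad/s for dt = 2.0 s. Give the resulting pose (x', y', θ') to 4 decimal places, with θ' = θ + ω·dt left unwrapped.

(4.6473, -4.2753, 2.8326)

θ' = 1.8326 + 0.5·2.0 = 2.8326
R = v/ω = -2.0/0.5 = -4.0000
x' = 2 + -4.0000·(sin 2.8326 − sin 1.8326) = 4.6473
y' = -1.5 − -4.0000·(cos 2.8326 − cos 1.8326) = -4.2753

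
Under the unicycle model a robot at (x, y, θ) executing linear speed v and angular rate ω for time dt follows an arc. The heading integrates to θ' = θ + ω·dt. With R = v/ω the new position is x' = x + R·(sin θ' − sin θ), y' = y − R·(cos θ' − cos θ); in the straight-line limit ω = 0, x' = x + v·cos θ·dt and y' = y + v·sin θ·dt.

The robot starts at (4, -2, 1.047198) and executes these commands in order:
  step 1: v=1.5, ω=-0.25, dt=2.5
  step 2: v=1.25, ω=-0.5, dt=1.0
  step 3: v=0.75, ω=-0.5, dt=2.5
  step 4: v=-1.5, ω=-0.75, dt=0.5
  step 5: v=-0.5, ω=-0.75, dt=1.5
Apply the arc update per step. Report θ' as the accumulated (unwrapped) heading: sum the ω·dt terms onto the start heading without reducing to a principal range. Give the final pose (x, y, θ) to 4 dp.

step 1: θ'=0.4222 (R=-6.0000) → pose (6.7376, 0.4731, 0.4222)
step 2: θ'=-0.0778 (R=-2.5000) → pose (7.9563, 0.6851, -0.0778)
step 3: θ'=-1.3278 (R=-1.5000) → pose (9.2956, -0.4494, -1.3278)
step 4: θ'=-1.7028 (R=2.0000) → pose (9.2543, 0.2950, -1.7028)
step 5: θ'=-2.8278 (R=0.6667) → pose (9.7094, 0.8414, -2.8278)

(9.7094, 0.8414, -2.8278)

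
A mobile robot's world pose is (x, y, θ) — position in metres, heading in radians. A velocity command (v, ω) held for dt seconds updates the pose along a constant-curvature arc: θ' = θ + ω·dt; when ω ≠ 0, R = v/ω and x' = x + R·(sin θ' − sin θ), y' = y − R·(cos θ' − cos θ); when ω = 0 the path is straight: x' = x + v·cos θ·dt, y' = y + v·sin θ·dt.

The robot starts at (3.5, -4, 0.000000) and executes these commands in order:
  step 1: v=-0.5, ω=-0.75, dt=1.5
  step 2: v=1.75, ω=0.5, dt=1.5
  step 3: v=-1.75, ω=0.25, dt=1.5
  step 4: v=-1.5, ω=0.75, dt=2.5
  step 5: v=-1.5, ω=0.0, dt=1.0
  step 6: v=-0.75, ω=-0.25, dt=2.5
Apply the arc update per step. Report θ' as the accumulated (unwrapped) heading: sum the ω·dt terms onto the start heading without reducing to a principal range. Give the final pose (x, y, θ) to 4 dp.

(0.7364, -10.7568, 1.2500)

step 1: θ'=-1.1250 (R=0.6667) → pose (2.8985, -3.6208, -1.1250)
step 2: θ'=-0.3750 (R=3.5000) → pose (4.7745, -5.3684, -0.3750)
step 3: θ'=0.0000 (R=-7.0000) → pose (2.2106, -4.8820, 0.0000)
step 4: θ'=1.8750 (R=-2.0000) → pose (0.3024, -7.4811, 1.8750)
step 5: θ'=1.8750 (straight) → pose (0.7517, -8.9122, 1.8750)
step 6: θ'=1.2500 (R=3.0000) → pose (0.7364, -10.7568, 1.2500)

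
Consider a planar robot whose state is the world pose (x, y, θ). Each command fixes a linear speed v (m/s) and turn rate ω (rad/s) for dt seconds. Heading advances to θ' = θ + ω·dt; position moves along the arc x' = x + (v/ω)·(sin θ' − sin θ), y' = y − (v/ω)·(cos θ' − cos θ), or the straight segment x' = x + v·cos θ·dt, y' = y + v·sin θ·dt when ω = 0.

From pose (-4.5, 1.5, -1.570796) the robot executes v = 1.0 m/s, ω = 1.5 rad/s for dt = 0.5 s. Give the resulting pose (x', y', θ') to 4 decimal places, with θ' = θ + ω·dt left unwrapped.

θ' = -1.5708 + 1.5·0.5 = -0.8208
R = v/ω = 1.0/1.5 = 0.6667
x' = -4.5 + 0.6667·(sin -0.8208 − sin -1.5708) = -4.3211
y' = 1.5 − 0.6667·(cos -0.8208 − cos -1.5708) = 1.0456

(-4.3211, 1.0456, -0.8208)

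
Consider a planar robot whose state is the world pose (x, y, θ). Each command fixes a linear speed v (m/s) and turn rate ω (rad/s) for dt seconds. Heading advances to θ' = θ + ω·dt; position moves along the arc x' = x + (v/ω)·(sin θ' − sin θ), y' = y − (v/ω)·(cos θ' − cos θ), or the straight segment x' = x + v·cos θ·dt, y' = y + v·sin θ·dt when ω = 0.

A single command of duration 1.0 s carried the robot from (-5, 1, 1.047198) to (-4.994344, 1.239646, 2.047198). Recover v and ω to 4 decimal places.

Δθ = 2.047198 − 1.047198 = 1.000000
ω = Δθ/dt = 1.000000/1.0 = 1.0000
R = −Δy/(cos θ' − cos θ) = 0.2500
v = R·ω = 0.2500·1.0000 = 0.2500

v = 0.2500, ω = 1.0000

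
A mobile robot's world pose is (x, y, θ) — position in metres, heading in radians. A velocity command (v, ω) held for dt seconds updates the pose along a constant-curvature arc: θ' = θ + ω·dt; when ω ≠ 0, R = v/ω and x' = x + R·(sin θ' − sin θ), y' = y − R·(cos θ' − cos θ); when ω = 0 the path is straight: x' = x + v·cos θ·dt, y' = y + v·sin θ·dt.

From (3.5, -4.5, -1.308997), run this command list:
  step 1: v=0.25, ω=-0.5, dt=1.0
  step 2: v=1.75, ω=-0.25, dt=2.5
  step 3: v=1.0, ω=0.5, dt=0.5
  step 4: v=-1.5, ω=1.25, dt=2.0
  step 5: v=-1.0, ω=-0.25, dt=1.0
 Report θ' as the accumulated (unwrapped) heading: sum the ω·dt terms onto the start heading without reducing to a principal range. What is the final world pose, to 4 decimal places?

step 1: θ'=-1.8090 (R=-0.5000) → pose (3.5029, -4.7474, -1.8090)
step 2: θ'=-2.4340 (R=-7.0000) → pose (1.2506, -8.4152, -2.4340)
step 3: θ'=-2.1840 (R=2.0000) → pose (0.9150, -8.7841, -2.1840)
step 4: θ'=0.3160 (R=-1.2000) → pose (-0.4393, -6.9529, 0.3160)
step 5: θ'=0.0660 (R=4.0000) → pose (-1.4185, -7.1423, 0.0660)

(-1.4185, -7.1423, 0.0660)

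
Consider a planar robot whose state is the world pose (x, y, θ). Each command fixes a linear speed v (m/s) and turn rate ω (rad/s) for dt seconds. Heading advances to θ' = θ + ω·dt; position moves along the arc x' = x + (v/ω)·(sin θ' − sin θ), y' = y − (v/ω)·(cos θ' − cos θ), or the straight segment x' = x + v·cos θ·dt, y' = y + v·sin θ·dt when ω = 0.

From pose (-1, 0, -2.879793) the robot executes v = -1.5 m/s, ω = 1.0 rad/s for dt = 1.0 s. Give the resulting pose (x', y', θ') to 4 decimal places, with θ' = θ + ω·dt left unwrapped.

θ' = -2.8798 + 1.0·1.0 = -1.8798
R = v/ω = -1.5/1.0 = -1.5000
x' = -1 + -1.5000·(sin -1.8798 − sin -2.8798) = 0.0407
y' = 0 − -1.5000·(cos -1.8798 − cos -2.8798) = 0.9927

(0.0407, 0.9927, -1.8798)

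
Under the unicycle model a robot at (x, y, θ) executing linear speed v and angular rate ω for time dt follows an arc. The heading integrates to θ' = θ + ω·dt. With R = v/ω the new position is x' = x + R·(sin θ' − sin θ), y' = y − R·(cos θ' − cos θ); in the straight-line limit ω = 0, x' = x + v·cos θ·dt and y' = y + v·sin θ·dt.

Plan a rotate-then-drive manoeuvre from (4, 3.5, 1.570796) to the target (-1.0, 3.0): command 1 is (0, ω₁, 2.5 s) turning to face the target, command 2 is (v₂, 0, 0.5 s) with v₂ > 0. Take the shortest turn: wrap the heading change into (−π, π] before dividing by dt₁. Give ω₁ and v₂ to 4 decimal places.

ω₁ = 0.6682, v₂ = 10.0499

heading to target = atan2(3−3.5, -1−4) = -3.0419
Δθ = wrap(-3.0419 − 1.5708) = 1.6705; ω₁ = Δθ/dt₁ = 0.6682
distance = √((-1−4)² + (3−3.5)²) = 5.0249; v₂ = distance/dt₂ = 10.0499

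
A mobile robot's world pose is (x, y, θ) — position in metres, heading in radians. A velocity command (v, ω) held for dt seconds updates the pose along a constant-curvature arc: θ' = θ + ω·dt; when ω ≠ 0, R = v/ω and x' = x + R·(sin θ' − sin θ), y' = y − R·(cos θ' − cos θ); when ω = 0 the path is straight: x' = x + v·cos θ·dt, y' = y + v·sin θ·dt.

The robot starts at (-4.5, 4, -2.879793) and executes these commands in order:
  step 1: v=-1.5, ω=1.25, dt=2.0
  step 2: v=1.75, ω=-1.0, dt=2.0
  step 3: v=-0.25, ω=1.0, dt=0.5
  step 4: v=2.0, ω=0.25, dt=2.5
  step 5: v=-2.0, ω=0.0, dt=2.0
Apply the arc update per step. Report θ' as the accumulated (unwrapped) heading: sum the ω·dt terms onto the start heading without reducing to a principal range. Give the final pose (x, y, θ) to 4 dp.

(-4.9668, 2.3698, -1.2548)

step 1: θ'=-0.3798 (R=-1.2000) → pose (-4.3657, 6.2736, -0.3798)
step 2: θ'=-2.3798 (R=-1.7500) → pose (-3.8066, 3.3820, -2.3798)
step 3: θ'=-1.8798 (R=-0.2500) → pose (-3.7410, 3.4869, -1.8798)
step 4: θ'=-1.2548 (R=8.0000) → pose (-3.7238, -1.4321, -1.2548)
step 5: θ'=-1.2548 (straight) → pose (-4.9668, 2.3698, -1.2548)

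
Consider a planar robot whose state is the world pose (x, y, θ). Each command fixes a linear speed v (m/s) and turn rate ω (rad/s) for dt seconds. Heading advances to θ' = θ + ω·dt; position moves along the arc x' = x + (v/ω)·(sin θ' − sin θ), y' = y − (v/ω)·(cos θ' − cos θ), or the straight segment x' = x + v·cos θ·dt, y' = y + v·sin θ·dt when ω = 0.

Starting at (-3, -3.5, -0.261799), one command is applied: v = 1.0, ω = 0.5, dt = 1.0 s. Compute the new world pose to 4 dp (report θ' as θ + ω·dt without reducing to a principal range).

θ' = -0.2618 + 0.5·1.0 = 0.2382
R = v/ω = 1.0/0.5 = 2.0000
x' = -3 + 2.0000·(sin 0.2382 − sin -0.2618) = -2.0105
y' = -3.5 − 2.0000·(cos 0.2382 − cos -0.2618) = -3.5117

(-2.0105, -3.5117, 0.2382)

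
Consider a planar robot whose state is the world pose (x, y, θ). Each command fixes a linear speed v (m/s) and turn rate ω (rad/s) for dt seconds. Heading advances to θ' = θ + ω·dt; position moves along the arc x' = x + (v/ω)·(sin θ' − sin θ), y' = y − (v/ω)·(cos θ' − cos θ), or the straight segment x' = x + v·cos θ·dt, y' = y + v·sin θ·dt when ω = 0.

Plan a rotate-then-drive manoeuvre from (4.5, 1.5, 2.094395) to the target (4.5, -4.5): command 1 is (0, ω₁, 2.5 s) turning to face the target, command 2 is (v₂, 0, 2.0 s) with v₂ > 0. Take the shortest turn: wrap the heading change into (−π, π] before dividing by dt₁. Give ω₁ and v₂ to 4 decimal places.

ω₁ = 1.0472, v₂ = 3.0000

heading to target = atan2(-4.5−1.5, 4.5−4.5) = -1.5708
Δθ = wrap(-1.5708 − 2.0944) = 2.6180; ω₁ = Δθ/dt₁ = 1.0472
distance = √((4.5−4.5)² + (-4.5−1.5)²) = 6.0000; v₂ = distance/dt₂ = 3.0000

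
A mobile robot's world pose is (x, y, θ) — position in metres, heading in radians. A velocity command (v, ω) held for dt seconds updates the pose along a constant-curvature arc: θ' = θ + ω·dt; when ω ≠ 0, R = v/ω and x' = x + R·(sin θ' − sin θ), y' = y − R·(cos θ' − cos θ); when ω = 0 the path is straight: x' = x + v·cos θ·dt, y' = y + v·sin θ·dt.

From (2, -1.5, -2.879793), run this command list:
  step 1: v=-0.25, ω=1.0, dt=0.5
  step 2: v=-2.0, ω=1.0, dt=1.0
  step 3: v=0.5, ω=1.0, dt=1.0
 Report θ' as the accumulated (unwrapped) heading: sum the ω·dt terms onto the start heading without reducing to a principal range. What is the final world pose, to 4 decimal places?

step 1: θ'=-2.3798 (R=-0.2500) → pose (2.1079, -1.4394, -2.3798)
step 2: θ'=-1.3798 (R=-2.0000) → pose (2.6910, 0.3875, -1.3798)
step 3: θ'=-0.3798 (R=0.5000) → pose (2.9966, 0.0180, -0.3798)

(2.9966, 0.0180, -0.3798)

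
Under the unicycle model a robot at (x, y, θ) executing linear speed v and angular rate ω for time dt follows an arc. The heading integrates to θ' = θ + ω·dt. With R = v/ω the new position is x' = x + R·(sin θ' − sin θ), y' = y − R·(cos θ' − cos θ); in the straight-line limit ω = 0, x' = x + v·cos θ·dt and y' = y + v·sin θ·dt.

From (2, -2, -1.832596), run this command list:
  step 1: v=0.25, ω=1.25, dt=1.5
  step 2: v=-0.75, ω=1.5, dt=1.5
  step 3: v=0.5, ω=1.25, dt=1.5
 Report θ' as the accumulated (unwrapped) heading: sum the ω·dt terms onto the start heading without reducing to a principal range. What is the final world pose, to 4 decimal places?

step 1: θ'=0.0424 (R=0.2000) → pose (2.2017, -2.2516, 0.0424)
step 2: θ'=2.2924 (R=-0.5000) → pose (1.8475, -3.0814, 2.2924)
step 3: θ'=4.1674 (R=0.4000) → pose (1.2051, -3.1383, 4.1674)

(1.2051, -3.1383, 4.1674)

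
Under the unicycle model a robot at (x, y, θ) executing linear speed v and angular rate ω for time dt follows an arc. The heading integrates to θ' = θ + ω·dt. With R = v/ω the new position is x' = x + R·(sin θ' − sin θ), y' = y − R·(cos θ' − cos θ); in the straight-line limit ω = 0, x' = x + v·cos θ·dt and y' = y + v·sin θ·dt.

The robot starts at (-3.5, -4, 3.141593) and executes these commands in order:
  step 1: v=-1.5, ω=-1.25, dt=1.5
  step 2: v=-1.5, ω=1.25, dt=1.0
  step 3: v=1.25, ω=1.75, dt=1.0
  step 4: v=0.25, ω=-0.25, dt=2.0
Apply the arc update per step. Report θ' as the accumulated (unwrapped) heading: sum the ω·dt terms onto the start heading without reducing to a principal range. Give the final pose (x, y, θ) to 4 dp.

(-3.2919, -7.5431, 3.7666)

step 1: θ'=1.2666 (R=1.2000) → pose (-2.3551, -5.5594, 1.2666)
step 2: θ'=2.5166 (R=-1.2000) → pose (-1.9123, -6.8920, 2.5166)
step 3: θ'=4.2666 (R=0.7143) → pose (-2.9747, -7.1633, 4.2666)
step 4: θ'=3.7666 (R=-1.0000) → pose (-3.2919, -7.5431, 3.7666)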